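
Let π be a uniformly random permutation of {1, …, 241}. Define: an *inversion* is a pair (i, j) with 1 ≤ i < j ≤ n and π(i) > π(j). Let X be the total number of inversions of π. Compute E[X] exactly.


Write X = Σ X_I over the C(241, 2) = 28920 pairs i < j, with X_I the indicator of one inversion.
There are 28920 indicators.
For each fixed pair i < j, the values π(i) and π(j) are two distinct elements of {1, …, 241} in uniformly random order; by symmetry P[π(i) > π(j)] = 1/2.
By linearity: E[X] = 28920 · (1/2) = C(241, 2) · (1/2) = 28920/2 = 14460 ≈ 14460.000.

E[X] = 14460 = 14460.000.


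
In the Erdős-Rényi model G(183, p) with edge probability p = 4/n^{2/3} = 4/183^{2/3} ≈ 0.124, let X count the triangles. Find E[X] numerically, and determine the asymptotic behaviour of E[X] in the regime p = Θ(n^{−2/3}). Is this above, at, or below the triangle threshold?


Number of potential triangles: C(183, 3) = 1004731.
Each occurs with probability p³ ≈ (0.124)³ ≈ 1.91108e-03.
By linearity: E[X] = C(183, 3)·p³ ≈ 1004731 · 1.91108e-03 ≈ 1920.117.
Since α = 2/3 < 1, p = c/n^{2/3} ≫ 1/n is above the triangle threshold p ~ 1/n. Asymptotically E[X] ~ (c³/6)·n^{3(1−α)} = (4³/6)·n^{1} → ∞; triangles are abundant w.h.p.

E[X] ≈ 1920.117; in regime p = Θ(1/n^{2/3}) E[X] diverges (above the triangle threshold p ~ 1/n).


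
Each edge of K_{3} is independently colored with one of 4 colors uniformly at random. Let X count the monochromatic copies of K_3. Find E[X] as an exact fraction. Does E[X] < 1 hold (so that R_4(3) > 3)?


E[X] = C(3, 3) · 4^{1 − 3} = 1 · 4^{−2} = 1/16.
As a reduced fraction: E[X] = 1/16 ≈ 0.062.
Is E[X] < 1? YES.
Since E[X] < 1, there exists a 4-coloring of K_{3} with no monochromatic K_3; hence R_4(3) > 3.

E[X] = 1/16 ≈ 0.062; E[X] < 1, so R_4(3) > 3.


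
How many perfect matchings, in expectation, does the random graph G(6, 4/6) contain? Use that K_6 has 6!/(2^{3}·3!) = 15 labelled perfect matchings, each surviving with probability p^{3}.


K_6 has 6!/(2^{3}·3!) = 15 labelled perfect matchings.
For each such perfect matching H, let X_H = 1 if all 3 edges of H are present in G. Then P[X_H = 1] = p^{3} = (2/3)^{3} = 8/27.
By linearity: E[X] = Σ_H E[X_H] = 15 · p^{3} = 15 · 8/27 = 40/9.
Numerically: E[X] ≈ 4.444.

E[X] = 15 · (2/3)^{3} = 40/9 ≈ 4.444.


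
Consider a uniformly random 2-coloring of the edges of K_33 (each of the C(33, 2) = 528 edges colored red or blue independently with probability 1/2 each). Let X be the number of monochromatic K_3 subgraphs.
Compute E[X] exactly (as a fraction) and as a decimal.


Let X = Σ_S X_S over the C(33, 3) = 5456 subsets S of size 3, where X_S = 1 if the K_3 on S is monochromatic.
For a fixed S, the K_3 on S has C(3, 2) = 3 edges. P[all 3 edges red] = (1/2)^3, and likewise for blue, so P[monochromatic] = 2·(1/2)^3 = 2^{1 − 3} = 1/4.
By linearity of expectation: E[X] = C(33, 3) · 2^{1 − 3} = 5456 · 1/4 = 1364.
Numerically: E[X] ≈ 1364.00000.

E[X] = C(33,3)·2^(1−C(3,2)) = 1364 ≈ 1364.00000.


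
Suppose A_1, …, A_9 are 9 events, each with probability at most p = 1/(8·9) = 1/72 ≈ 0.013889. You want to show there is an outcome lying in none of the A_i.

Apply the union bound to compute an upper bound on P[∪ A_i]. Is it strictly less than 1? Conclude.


Union bound: P[∪_{i=1}^{9} A_i] ≤ Σ_i P[A_i] ≤ 9·p = 9·(1/72) = 1/8.
Numerically: 1/8 ≈ 0.125000.
Is 1/8 < 1? YES.
Since P[∪ A_i] ≤ 1/8 < 1, the complement has P[∩ A_i^c] ≥ 1 − 1/8 = 7/8 > 0, so some outcome avoids every A_i.

9·p = 1/8 ≈ 0.125000; existence CERTIFIED by the union bound.


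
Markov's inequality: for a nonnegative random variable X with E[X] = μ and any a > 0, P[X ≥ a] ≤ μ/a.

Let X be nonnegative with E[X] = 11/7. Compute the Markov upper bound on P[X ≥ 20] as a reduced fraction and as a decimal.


μ = E[X] = 11/7, a = 20.
Markov: P[X ≥ 20] ≤ μ/a = (11/7)/20 = 11/140.
Numerically: ≈ 0.0786.
(Since a = 20 > μ = 1.5714, the bound 11/140 is < 1 and informative.)

P[X ≥ 20] ≤ 11/140 ≈ 0.0786.


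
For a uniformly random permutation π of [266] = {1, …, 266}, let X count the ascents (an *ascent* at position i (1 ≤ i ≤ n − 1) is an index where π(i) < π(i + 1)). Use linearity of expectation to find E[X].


Write X = Σ X_I over i = 1, …, 265, with X_I the indicator of one ascent.
There are 265 indicators.
For each fixed i, the pair (π(i), π(i+1)) is a uniformly random ordered pair of distinct values from {1, …, 266}; by symmetry P[π(i) < π(i+1)] = 1/2.
By linearity: E[X] = 265 · (1/2) = (266 − 1) · (1/2) = 265/2 ≈ 132.500.

E[X] = 265/2 = 132.500.


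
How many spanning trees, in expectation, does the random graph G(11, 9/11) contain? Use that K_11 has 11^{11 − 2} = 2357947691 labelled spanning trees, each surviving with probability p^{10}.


K_11 has 11^{11 − 2} = 2357947691 labelled spanning trees.
For each such spanning tree H, let X_H = 1 if all 10 edges of H are present in G. Then P[X_H = 1] = p^{10} = (9/11)^{10} = 3486784401/25937424601.
By linearity: E[X] = Σ_H E[X_H] = 2357947691 · p^{10} = 2357947691 · 3486784401/25937424601 = 3486784401/11.
Numerically: E[X] ≈ 3.17e+08.

E[X] = 2357947691 · (9/11)^{10} = 3486784401/11 ≈ 3.17e+08.


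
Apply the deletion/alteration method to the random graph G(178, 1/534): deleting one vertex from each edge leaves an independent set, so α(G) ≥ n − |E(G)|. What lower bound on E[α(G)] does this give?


E[|E(G)|] = C(178, 2)·p = 15753 · (1/534) = 59/2.
E[α(G)] ≥ n − E[|E(G)|] = 178 − 59/2 = 297/2.
Numerically: ≈ 148.5000.
(This is only a lower bound; the true E[α(G)] may be larger.)

E[α(G)] ≥ 297/2 ≈ 148.5000.


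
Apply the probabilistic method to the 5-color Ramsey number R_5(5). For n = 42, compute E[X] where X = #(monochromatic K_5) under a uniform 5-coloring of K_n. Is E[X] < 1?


E[X] = C(42, 5) · 5^{1 − 10} = 850668 · 5^{−9} = 850668/1953125.
As a reduced fraction: E[X] = 850668/1953125 ≈ 0.436.
Is E[X] < 1? YES.
Since E[X] < 1, there exists a 5-coloring of K_{42} with no monochromatic K_5; hence R_5(5) > 42.

E[X] = 850668/1953125 ≈ 0.436; E[X] < 1, so R_5(5) > 42.


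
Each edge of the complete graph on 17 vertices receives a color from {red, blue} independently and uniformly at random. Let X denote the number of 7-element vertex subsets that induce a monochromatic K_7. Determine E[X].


Let X = Σ_S X_S over the C(17, 7) = 19448 subsets S of size 7, where X_S = 1 if the K_7 on S is monochromatic.
For a fixed S, the K_7 on S has C(7, 2) = 21 edges. P[all 21 edges red] = (1/2)^21, and likewise for blue, so P[monochromatic] = 2·(1/2)^21 = 2^{1 − 21} = 1/1048576.
By linearity of expectation: E[X] = C(17, 7) · 2^{1 − 21} = 19448 · 1/1048576 = 2431/131072.
Numerically: E[X] ≈ 0.01855.

E[X] = C(17,7)·2^(1−C(7,2)) = 2431/131072 ≈ 0.01855.


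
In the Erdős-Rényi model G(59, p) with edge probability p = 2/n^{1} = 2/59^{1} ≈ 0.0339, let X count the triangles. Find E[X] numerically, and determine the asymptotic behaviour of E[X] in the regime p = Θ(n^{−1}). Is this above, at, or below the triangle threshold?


Number of potential triangles: C(59, 3) = 32509.
Each occurs with probability p³ ≈ (0.0339)³ ≈ 3.89524e-05.
By linearity: E[X] = C(59, 3)·p³ ≈ 32509 · 3.89524e-05 ≈ 1.266.
Here α = 1, so p = 2/n is exactly at the triangle threshold p ~ 1/n. Asymptotically E[X] → c³/6 = 2³/6 = 4/3 ≈ 1.333, a bounded constant. In this regime the triangle count is asymptotically Poisson(c³/6).

E[X] ≈ 1.266; in regime p = Θ(1/n^{1}) E[X] stays bounded (at the triangle threshold p ~ 1/n).


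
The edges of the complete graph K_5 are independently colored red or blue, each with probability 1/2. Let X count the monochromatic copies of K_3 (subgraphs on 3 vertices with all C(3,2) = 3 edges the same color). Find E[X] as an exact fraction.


Let X = Σ_S X_S over the C(5, 3) = 10 subsets S of size 3, where X_S = 1 if the K_3 on S is monochromatic.
For a fixed S, the K_3 on S has C(3, 2) = 3 edges. P[all 3 edges red] = (1/2)^3, and likewise for blue, so P[monochromatic] = 2·(1/2)^3 = 2^{1 − 3} = 1/4.
Summing: E[X] = C(5, 3) · 2^{1 − 3} = 10 · 1/4 = 5/2.
Numerically: E[X] ≈ 2.50000.

E[X] = C(5,3)·2^(1−C(3,2)) = 5/2 ≈ 2.50000.


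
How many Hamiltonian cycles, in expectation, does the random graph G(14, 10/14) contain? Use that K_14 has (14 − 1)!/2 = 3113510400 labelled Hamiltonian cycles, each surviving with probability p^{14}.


K_14 has (14 − 1)!/2 = 3113510400 labelled Hamiltonian cycles.
For each such Hamiltonian cycle H, let X_H = 1 if all 14 edges of H are present in G. Then P[X_H = 1] = p^{14} = (5/7)^{14} = 6103515625/678223072849.
Summing the indicators: E[X] = Σ_H E[X_H] = 3113510400 · p^{14} = 3113510400 · 6103515625/678223072849 = 2714765625000000000/96889010407.
Numerically: E[X] ≈ 2.8019e+07.

E[X] = 3113510400 · (5/7)^{14} = 2714765625000000000/96889010407 ≈ 2.8019e+07.


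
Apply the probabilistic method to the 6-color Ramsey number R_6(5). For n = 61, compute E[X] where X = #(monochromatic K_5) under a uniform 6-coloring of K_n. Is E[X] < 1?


E[X] = C(61, 5) · 6^{1 − 10} = 5949147 · 6^{−9} = 5949147/10077696.
As a reduced fraction: E[X] = 1983049/3359232 ≈ 0.590328.
Is E[X] < 1? YES.
Since E[X] < 1, there exists a 6-coloring of K_{61} with no monochromatic K_5; hence R_6(5) > 61.

E[X] = 1983049/3359232 ≈ 0.590328; E[X] < 1, so R_6(5) > 61.


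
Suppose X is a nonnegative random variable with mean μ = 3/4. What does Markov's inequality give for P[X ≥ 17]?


μ = E[X] = 3/4, a = 17.
Markov: P[X ≥ 17] ≤ μ/a = (3/4)/17 = 3/68.
Numerically: ≈ 0.044118.
(Since a = 17 > μ = 0.750000, the bound 3/68 is < 1 and informative.)

P[X ≥ 17] ≤ 3/68 ≈ 0.044118.


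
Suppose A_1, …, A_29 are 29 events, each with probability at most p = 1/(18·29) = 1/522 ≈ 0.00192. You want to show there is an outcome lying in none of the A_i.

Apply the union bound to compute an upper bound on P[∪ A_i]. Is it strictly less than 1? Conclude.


Union bound: P[∪_{i=1}^{29} A_i] ≤ Σ_i P[A_i] ≤ 29·p = 29·(1/522) = 1/18.
Numerically: 1/18 ≈ 0.05556.
Is 1/18 < 1? YES.
Since P[∪ A_i] ≤ 1/18 < 1, the complement has P[∩ A_i^c] ≥ 1 − 1/18 = 17/18 > 0, so some outcome avoids every A_i.

29·p = 1/18 ≈ 0.05556; existence CERTIFIED by the union bound.


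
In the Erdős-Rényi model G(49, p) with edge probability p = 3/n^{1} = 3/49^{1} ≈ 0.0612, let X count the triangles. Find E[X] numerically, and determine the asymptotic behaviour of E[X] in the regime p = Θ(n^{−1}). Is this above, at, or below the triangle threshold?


Number of potential triangles: C(49, 3) = 18424.
Each occurs with probability p³ ≈ (0.0612)³ ≈ 2.29496e-04.
By linearity: E[X] = C(49, 3)·p³ ≈ 18424 · 2.29496e-04 ≈ 4.228.
Here α = 1, so p = 3/n is exactly at the triangle threshold p ~ 1/n. Asymptotically E[X] → c³/6 = 3³/6 = 9/2 ≈ 4.500, a bounded constant. In this regime the triangle count is asymptotically Poisson(c³/6).

E[X] ≈ 4.228; in regime p = Θ(1/n^{1}) E[X] stays bounded (at the triangle threshold p ~ 1/n).


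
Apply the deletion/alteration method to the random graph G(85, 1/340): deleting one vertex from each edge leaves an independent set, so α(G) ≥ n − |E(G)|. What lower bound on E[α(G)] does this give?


E[|E(G)|] = C(85, 2)·p = 3570 · (1/340) = 21/2.
E[α(G)] ≥ n − E[|E(G)|] = 85 − 21/2 = 149/2.
Numerically: ≈ 74.50000.
(This is only a lower bound; the true E[α(G)] may be larger.)

E[α(G)] ≥ 149/2 ≈ 74.50000.


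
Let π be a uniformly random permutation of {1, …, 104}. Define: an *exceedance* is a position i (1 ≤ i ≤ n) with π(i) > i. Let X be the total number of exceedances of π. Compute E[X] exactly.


Write X = Σ_{i=1}^{104} X_i, where X_i = 1_{π(i) > i}.
For each fixed i, π(i) is uniform over {1, …, 104} (marginal of a uniform permutation), so P[π(i) > i] = (n − i)/n. Summing: Σ_{i=1}^{104} (n − i)/n = (0 + 1 + … + 103)/104 = 104(104 − 1)/(2·104) = (104 − 1)/2.
Hence E[X] = Σ_{i=1}^{104} (104 − i)/104 = 103/2 ≈ 51.50000.

E[X] = 103/2 = 51.50000.


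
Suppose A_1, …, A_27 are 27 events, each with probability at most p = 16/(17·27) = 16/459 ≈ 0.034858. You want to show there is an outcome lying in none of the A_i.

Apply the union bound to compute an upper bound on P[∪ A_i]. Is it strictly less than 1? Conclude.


Union bound: P[∪_{i=1}^{27} A_i] ≤ Σ_i P[A_i] ≤ 27·p = 27·(16/459) = 16/17.
Numerically: 16/17 ≈ 0.941176.
Is 16/17 < 1? YES.
Since P[∪ A_i] ≤ 16/17 < 1, the complement has P[∩ A_i^c] ≥ 1 − 16/17 = 1/17 > 0, so some outcome avoids every A_i.

27·p = 16/17 ≈ 0.941176; existence CERTIFIED by the union bound.


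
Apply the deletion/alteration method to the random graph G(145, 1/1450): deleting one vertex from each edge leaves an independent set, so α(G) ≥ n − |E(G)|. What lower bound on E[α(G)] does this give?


E[|E(G)|] = C(145, 2)·p = 10440 · (1/1450) = 36/5.
E[α(G)] ≥ n − E[|E(G)|] = 145 − 36/5 = 689/5.
Numerically: ≈ 137.8000.
(This is only a lower bound; the true E[α(G)] may be larger.)

E[α(G)] ≥ 689/5 ≈ 137.8000.


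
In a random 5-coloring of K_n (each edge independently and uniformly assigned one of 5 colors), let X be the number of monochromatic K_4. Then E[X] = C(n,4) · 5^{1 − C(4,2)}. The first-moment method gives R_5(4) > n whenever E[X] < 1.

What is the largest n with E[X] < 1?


We need C(n, 4) · 5^{1 − 6} < 1, i.e. C(n, 4) < 5^{6 − 1} = 3125.
Check values of n near the boundary:
  n = 13: C(13, 4) = 715; 715 < 3125? YES
  n = 14: C(14, 4) = 1001; 1001 < 3125? YES
  n = 15: C(15, 4) = 1365; 1365 < 3125? YES
  n = 16: C(16, 4) = 1820; 1820 < 3125? YES
  n = 17: C(17, 4) = 2380; 2380 < 3125? YES
  n = 18: C(18, 4) = 3060; 3060 < 3125? YES
  n = 19: C(19, 4) = 3876; 3876 < 3125? NO
  n = 20: C(20, 4) = 4845; 4845 < 3125? NO
The largest n with C(n, 4) < 3125 is n = 18 (where E[X] = 612/625 ≈ 0.979). Hence R_5(4) > 18, i.e. R_5(4) ≥ 19.

Largest n = 18; hence R_5(4) > 18.


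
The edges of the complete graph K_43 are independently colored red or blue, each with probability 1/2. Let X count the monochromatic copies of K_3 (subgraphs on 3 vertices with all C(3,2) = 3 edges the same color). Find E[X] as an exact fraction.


Let X = Σ_S X_S over the C(43, 3) = 12341 subsets S of size 3, where X_S = 1 if the K_3 on S is monochromatic.
For a fixed S, the K_3 on S has C(3, 2) = 3 edges. P[all 3 edges red] = (1/2)^3, and likewise for blue, so P[monochromatic] = 2·(1/2)^3 = 2^{1 − 3} = 1/4.
Summing: E[X] = C(43, 3) · 2^{1 − 3} = 12341 · 1/4 = 12341/4.
Numerically: E[X] ≈ 3085.250000.

E[X] = C(43,3)·2^(1−C(3,2)) = 12341/4 ≈ 3085.250000.


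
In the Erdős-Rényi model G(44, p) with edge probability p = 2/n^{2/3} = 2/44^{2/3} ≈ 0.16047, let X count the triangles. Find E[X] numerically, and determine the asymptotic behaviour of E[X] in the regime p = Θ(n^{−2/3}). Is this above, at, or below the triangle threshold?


Number of potential triangles: C(44, 3) = 13244.
Each occurs with probability p³ ≈ (0.16047)³ ≈ 4.13223140e-03.
By linearity: E[X] = C(44, 3)·p³ ≈ 13244 · 4.13223140e-03 ≈ 54.727273.
Since α = 2/3 < 1, p = c/n^{2/3} ≫ 1/n is above the triangle threshold p ~ 1/n. Asymptotically E[X] ~ (c³/6)·n^{3(1−α)} = (2³/6)·n^{1} → ∞; triangles are abundant w.h.p.

E[X] ≈ 54.727273; in regime p = Θ(1/n^{2/3}) E[X] diverges (above the triangle threshold p ~ 1/n).


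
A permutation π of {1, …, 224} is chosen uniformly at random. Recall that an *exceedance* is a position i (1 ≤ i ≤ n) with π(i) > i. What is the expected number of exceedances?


Write X = Σ_{i=1}^{224} X_i, where X_i = 1_{π(i) > i}.
For each fixed i, π(i) is uniform over {1, …, 224} (marginal of a uniform permutation), so P[π(i) > i] = (n − i)/n. Summing: Σ_{i=1}^{224} (n − i)/n = (0 + 1 + … + 223)/224 = 224(224 − 1)/(2·224) = (224 − 1)/2.
Hence E[X] = Σ_{i=1}^{224} (224 − i)/224 = 223/2 ≈ 111.50000.

E[X] = 223/2 = 111.50000.


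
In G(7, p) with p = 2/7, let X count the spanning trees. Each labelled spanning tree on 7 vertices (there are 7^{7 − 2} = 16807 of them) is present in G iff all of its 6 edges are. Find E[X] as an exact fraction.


K_7 has 7^{7 − 2} = 16807 labelled spanning trees.
For each such spanning tree H, let X_H = 1 if all 6 edges of H are present in G. Then P[X_H = 1] = p^{6} = (2/7)^{6} = 64/117649.
By linearity of expectation: E[X] = Σ_H E[X_H] = 16807 · p^{6} = 16807 · 64/117649 = 64/7.
Numerically: E[X] ≈ 9.14286.

E[X] = 16807 · (2/7)^{6} = 64/7 ≈ 9.14286.


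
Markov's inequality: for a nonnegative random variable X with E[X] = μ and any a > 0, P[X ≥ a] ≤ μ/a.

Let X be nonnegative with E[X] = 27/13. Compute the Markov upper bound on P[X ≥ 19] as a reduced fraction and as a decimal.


μ = E[X] = 27/13, a = 19.
Markov: P[X ≥ 19] ≤ μ/a = (27/13)/19 = 27/247.
Numerically: ≈ 0.109312.
(Since a = 19 > μ = 2.076923, the bound 27/247 is < 1 and informative.)

P[X ≥ 19] ≤ 27/247 ≈ 0.109312.


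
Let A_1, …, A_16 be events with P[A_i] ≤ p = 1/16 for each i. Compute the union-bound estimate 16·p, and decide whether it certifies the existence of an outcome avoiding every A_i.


Union bound: P[∪_{i=1}^{16} A_i] ≤ Σ_i P[A_i] ≤ 16·p = 16·(1/16) = 1.
Numerically: 1 ≈ 1.000000.
Is 1 < 1? NO.
Since the bound 1 is ≥ 1, the union bound is uninformative here; it does NOT by itself certify existence.

16·p = 1 ≈ 1.000000; existence NOT certified by the union bound.


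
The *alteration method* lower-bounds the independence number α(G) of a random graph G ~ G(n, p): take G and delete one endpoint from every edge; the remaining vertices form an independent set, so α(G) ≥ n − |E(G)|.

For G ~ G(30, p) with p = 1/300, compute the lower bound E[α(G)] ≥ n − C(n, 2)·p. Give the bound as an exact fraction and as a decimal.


E[|E(G)|] = C(30, 2)·p = 435 · (1/300) = 29/20.
E[α(G)] ≥ n − E[|E(G)|] = 30 − 29/20 = 571/20.
Numerically: ≈ 28.55000.
(This is only a lower bound; the true E[α(G)] may be larger.)

E[α(G)] ≥ 571/20 ≈ 28.55000.


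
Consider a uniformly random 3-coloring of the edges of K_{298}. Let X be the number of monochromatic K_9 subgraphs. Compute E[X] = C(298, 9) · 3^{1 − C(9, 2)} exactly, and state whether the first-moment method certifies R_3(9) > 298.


E[X] = C(298, 9) · 3^{1 − 36} = 45207677551849890 · 3^{−35} = 45207677551849890/50031545098999707.
As a reduced fraction: E[X] = 15069225850616630/16677181699666569 ≈ 0.9035835.
Is E[X] < 1? YES.
Since E[X] < 1, there exists a 3-coloring of K_{298} with no monochromatic K_9; hence R_3(9) > 298.

E[X] = 15069225850616630/16677181699666569 ≈ 0.9035835; E[X] < 1, so R_3(9) > 298.


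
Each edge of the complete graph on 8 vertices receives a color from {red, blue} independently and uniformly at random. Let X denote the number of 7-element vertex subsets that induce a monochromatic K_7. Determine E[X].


Let X = Σ_S X_S over the C(8, 7) = 8 subsets S of size 7, where X_S = 1 if the K_7 on S is monochromatic.
For a fixed S, the K_7 on S has C(7, 2) = 21 edges. P[all 21 edges red] = (1/2)^21, and likewise for blue, so P[monochromatic] = 2·(1/2)^21 = 2^{1 − 21} = 1/1048576.
Summing: E[X] = C(8, 7) · 2^{1 − 21} = 8 · 1/1048576 = 1/131072.
Numerically: E[X] ≈ 0.000008.

E[X] = C(8,7)·2^(1−C(7,2)) = 1/131072 ≈ 0.000008.


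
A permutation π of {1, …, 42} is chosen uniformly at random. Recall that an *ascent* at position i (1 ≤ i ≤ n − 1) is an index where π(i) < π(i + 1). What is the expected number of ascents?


Write X = Σ X_I over i = 1, …, 41, with X_I the indicator of one ascent.
There are 41 indicators.
For each fixed i, the pair (π(i), π(i+1)) is a uniformly random ordered pair of distinct values from {1, …, 42}; by symmetry P[π(i) < π(i+1)] = 1/2.
By linearity: E[X] = 41 · (1/2) = (42 − 1) · (1/2) = 41/2 ≈ 20.500.

E[X] = 41/2 = 20.500.


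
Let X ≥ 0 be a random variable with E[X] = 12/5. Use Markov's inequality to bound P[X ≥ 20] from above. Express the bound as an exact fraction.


μ = E[X] = 12/5, a = 20.
Markov: P[X ≥ 20] ≤ μ/a = (12/5)/20 = 3/25.
Numerically: ≈ 0.12000.
(Since a = 20 > μ = 2.40000, the bound 3/25 is < 1 and informative.)

P[X ≥ 20] ≤ 3/25 ≈ 0.12000.


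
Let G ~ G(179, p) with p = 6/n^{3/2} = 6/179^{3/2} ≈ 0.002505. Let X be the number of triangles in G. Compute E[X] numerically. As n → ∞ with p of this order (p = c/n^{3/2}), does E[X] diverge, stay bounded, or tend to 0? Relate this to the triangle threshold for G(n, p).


Number of potential triangles: C(179, 3) = 939929.
Each occurs with probability p³ ≈ (0.002505)³ ≈ 1.572589e-08.
By linearity: E[X] = C(179, 3)·p³ ≈ 939929 · 1.572589e-08 ≈ 0.0148.
Since α = 3/2 > 1, p = c/n^{3/2} = o(1/n) is below the triangle threshold p ~ 1/n. Asymptotically E[X] ~ (c³/6)·n^{3(1−α)} = (6³/6)·n^{-1.5} → 0, so by Markov's inequality G has no triangles w.h.p.

E[X] ≈ 0.0148; in regime p = Θ(1/n^{3/2}) E[X] tends to 0 (below the triangle threshold p ~ 1/n).


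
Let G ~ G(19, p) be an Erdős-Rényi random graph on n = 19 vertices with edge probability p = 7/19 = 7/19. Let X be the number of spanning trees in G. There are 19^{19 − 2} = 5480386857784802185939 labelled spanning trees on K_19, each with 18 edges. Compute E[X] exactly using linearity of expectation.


K_19 has 19^{19 − 2} = 5480386857784802185939 labelled spanning trees.
For each such spanning tree H, let X_H = 1 if all 18 edges of H are present in G. Then P[X_H = 1] = p^{18} = (7/19)^{18} = 1628413597910449/104127350297911241532841.
By linearity of expectation: E[X] = Σ_H E[X_H] = 5480386857784802185939 · p^{18} = 5480386857784802185939 · 1628413597910449/104127350297911241532841 = 1628413597910449/19.
Numerically: E[X] ≈ 8.5706e+13.

E[X] = 5480386857784802185939 · (7/19)^{18} = 1628413597910449/19 ≈ 8.5706e+13.


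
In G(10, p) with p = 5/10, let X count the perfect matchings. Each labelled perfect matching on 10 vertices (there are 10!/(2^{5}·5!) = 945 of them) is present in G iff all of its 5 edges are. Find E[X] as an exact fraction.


K_10 has 10!/(2^{5}·5!) = 945 labelled perfect matchings.
For each such perfect matching H, let X_H = 1 if all 5 edges of H are present in G. Then P[X_H = 1] = p^{5} = (1/2)^{5} = 1/32.
Summing the indicators: E[X] = Σ_H E[X_H] = 945 · p^{5} = 945 · 1/32 = 945/32.
Numerically: E[X] ≈ 29.5.

E[X] = 945 · (1/2)^{5} = 945/32 ≈ 29.5.


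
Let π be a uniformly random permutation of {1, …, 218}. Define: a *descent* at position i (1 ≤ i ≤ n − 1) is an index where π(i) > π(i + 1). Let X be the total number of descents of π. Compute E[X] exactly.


Write X = Σ X_I over i = 1, …, 217, with X_I the indicator of one descent.
There are 217 indicators.
For each fixed i, the pair (π(i), π(i+1)) is a uniformly random ordered pair of distinct values from {1, …, 218}; by symmetry P[π(i) > π(i+1)] = 1/2.
By linearity: E[X] = 217 · (1/2) = (218 − 1) · (1/2) = 217/2 ≈ 108.500.

E[X] = 217/2 = 108.500.


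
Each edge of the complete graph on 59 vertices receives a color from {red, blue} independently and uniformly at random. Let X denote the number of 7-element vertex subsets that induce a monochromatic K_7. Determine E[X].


Let X = Σ_S X_S over the C(59, 7) = 341149446 subsets S of size 7, where X_S = 1 if the K_7 on S is monochromatic.
For a fixed S, the K_7 on S has C(7, 2) = 21 edges. P[all 21 edges red] = (1/2)^21, and likewise for blue, so P[monochromatic] = 2·(1/2)^21 = 2^{1 − 21} = 1/1048576.
By linearity of expectation: E[X] = C(59, 7) · 2^{1 − 21} = 341149446 · 1/1048576 = 170574723/524288.
Numerically: E[X] ≈ 325.345465.

E[X] = C(59,7)·2^(1−C(7,2)) = 170574723/524288 ≈ 325.345465.


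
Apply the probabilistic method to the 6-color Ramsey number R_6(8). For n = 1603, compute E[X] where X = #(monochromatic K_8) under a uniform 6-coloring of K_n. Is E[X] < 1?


E[X] = C(1603, 8) · 6^{1 − 28} = 1062551202482611197720 · 6^{−27} = 1062551202482611197720/1023490369077469249536.
As a reduced fraction: E[X] = 14757655590036266635/14215144014964850688 ≈ 1.038.
Is E[X] < 1? NO.
Since E[X] ≥ 1, the first-moment bound is inconclusive at n = 1603; it does NOT by itself certify R_6(8) > 1603.

E[X] = 14757655590036266635/14215144014964850688 ≈ 1.038; E[X] ≥ 1; first-moment method inconclusive here.


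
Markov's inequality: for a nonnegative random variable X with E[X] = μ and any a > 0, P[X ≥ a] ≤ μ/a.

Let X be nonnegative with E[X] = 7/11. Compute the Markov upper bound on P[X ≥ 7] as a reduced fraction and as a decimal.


μ = E[X] = 7/11, a = 7.
Markov: P[X ≥ 7] ≤ μ/a = (7/11)/7 = 1/11.
Numerically: ≈ 0.090909.
(Since a = 7 > μ = 0.636364, the bound 1/11 is < 1 and informative.)

P[X ≥ 7] ≤ 1/11 ≈ 0.090909.


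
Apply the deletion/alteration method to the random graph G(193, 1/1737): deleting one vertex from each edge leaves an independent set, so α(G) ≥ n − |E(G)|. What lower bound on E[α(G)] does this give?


E[|E(G)|] = C(193, 2)·p = 18528 · (1/1737) = 32/3.
E[α(G)] ≥ n − E[|E(G)|] = 193 − 32/3 = 547/3.
Numerically: ≈ 182.33333.
(This is only a lower bound; the true E[α(G)] may be larger.)

E[α(G)] ≥ 547/3 ≈ 182.33333.


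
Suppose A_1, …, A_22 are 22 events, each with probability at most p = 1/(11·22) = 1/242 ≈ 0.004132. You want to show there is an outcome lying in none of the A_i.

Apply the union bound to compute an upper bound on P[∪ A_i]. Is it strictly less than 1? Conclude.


Union bound: P[∪_{i=1}^{22} A_i] ≤ Σ_i P[A_i] ≤ 22·p = 22·(1/242) = 1/11.
Numerically: 1/11 ≈ 0.090909.
Is 1/11 < 1? YES.
Since P[∪ A_i] ≤ 1/11 < 1, the complement has P[∩ A_i^c] ≥ 1 − 1/11 = 10/11 > 0, so some outcome avoids every A_i.

22·p = 1/11 ≈ 0.090909; existence CERTIFIED by the union bound.


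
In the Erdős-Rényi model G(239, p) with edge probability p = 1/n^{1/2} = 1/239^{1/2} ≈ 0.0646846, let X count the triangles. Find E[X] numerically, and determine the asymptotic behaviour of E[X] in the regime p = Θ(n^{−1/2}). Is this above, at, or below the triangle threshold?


Number of potential triangles: C(239, 3) = 2246839.
Each occurs with probability p³ ≈ (0.0646846)³ ≈ 2.70646957e-04.
By linearity: E[X] = C(239, 3)·p³ ≈ 2246839 · 2.70646957e-04 ≈ 608.100138.
Since α = 1/2 < 1, p = c/n^{1/2} ≫ 1/n is above the triangle threshold p ~ 1/n. Asymptotically E[X] ~ (c³/6)·n^{3(1−α)} = (1³/6)·n^{1.5} → ∞; triangles are abundant w.h.p.

E[X] ≈ 608.100138; in regime p = Θ(1/n^{1/2}) E[X] diverges (above the triangle threshold p ~ 1/n).


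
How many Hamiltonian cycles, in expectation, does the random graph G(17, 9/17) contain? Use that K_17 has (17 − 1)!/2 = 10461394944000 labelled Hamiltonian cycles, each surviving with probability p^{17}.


K_17 has (17 − 1)!/2 = 10461394944000 labelled Hamiltonian cycles.
For each such Hamiltonian cycle H, let X_H = 1 if all 17 edges of H are present in G. Then P[X_H = 1] = p^{17} = (9/17)^{17} = 16677181699666569/827240261886336764177.
By linearity: E[X] = Σ_H E[X_H] = 10461394944000 · p^{17} = 10461394944000 · 16677181699666569/827240261886336764177 = 174466584313061171422427136000/827240261886336764177.
Numerically: E[X] ≈ 2.109e+08.

E[X] = 10461394944000 · (9/17)^{17} = 174466584313061171422427136000/827240261886336764177 ≈ 2.109e+08.


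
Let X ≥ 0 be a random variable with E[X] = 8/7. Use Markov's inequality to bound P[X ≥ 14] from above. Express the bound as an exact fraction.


μ = E[X] = 8/7, a = 14.
Markov: P[X ≥ 14] ≤ μ/a = (8/7)/14 = 4/49.
Numerically: ≈ 0.0816.
(Since a = 14 > μ = 1.1429, the bound 4/49 is < 1 and informative.)

P[X ≥ 14] ≤ 4/49 ≈ 0.0816.


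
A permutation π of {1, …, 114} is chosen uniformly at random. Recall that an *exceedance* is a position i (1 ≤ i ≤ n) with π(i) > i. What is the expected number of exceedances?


Write X = Σ_{i=1}^{114} X_i, where X_i = 1_{π(i) > i}.
For each fixed i, π(i) is uniform over {1, …, 114} (marginal of a uniform permutation), so P[π(i) > i] = (n − i)/n. Summing: Σ_{i=1}^{114} (n − i)/n = (0 + 1 + … + 113)/114 = 114(114 − 1)/(2·114) = (114 − 1)/2.
Hence E[X] = Σ_{i=1}^{114} (114 − i)/114 = 113/2 ≈ 56.500000.

E[X] = 113/2 = 56.500000.


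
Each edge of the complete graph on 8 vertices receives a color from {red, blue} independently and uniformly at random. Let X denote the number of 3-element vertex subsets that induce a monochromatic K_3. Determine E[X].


Let X = Σ_S X_S over the C(8, 3) = 56 subsets S of size 3, where X_S = 1 if the K_3 on S is monochromatic.
For a fixed S, the K_3 on S has C(3, 2) = 3 edges. P[all 3 edges red] = (1/2)^3, and likewise for blue, so P[monochromatic] = 2·(1/2)^3 = 2^{1 − 3} = 1/4.
By linearity: E[X] = C(8, 3) · 2^{1 − 3} = 56 · 1/4 = 14.
Numerically: E[X] ≈ 14.0000.

E[X] = C(8,3)·2^(1−C(3,2)) = 14 ≈ 14.0000.


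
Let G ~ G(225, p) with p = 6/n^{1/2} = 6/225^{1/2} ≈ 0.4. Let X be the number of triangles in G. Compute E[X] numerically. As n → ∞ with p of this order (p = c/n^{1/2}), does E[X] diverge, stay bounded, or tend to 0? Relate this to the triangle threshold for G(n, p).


Number of potential triangles: C(225, 3) = 1873200.
Each occurs with probability p³ ≈ (0.4)³ ≈ 6.400000e-02.
By linearity: E[X] = C(225, 3)·p³ ≈ 1873200 · 6.400000e-02 ≈ 119884.8000.
Since α = 1/2 < 1, p = c/n^{1/2} ≫ 1/n is above the triangle threshold p ~ 1/n. Asymptotically E[X] ~ (c³/6)·n^{3(1−α)} = (6³/6)·n^{1.5} → ∞; triangles are abundant w.h.p.

E[X] ≈ 119884.8000; in regime p = Θ(1/n^{1/2}) E[X] diverges (above the triangle threshold p ~ 1/n).


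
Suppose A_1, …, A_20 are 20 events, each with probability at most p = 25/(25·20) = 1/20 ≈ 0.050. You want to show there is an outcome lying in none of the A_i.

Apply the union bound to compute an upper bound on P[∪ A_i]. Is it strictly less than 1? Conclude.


Union bound: P[∪_{i=1}^{20} A_i] ≤ Σ_i P[A_i] ≤ 20·p = 20·(1/20) = 1.
Numerically: 1 ≈ 1.000.
Is 1 < 1? NO.
Since the bound 1 is ≥ 1, the union bound is uninformative here; it does NOT by itself certify existence.

20·p = 1 ≈ 1.000; existence NOT certified by the union bound.


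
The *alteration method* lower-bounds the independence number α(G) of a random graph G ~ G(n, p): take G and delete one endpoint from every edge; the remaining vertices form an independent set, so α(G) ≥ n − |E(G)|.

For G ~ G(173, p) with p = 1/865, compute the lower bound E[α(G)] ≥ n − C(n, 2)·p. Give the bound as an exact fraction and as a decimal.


E[|E(G)|] = C(173, 2)·p = 14878 · (1/865) = 86/5.
E[α(G)] ≥ n − E[|E(G)|] = 173 − 86/5 = 779/5.
Numerically: ≈ 155.80000.
(This is only a lower bound; the true E[α(G)] may be larger.)

E[α(G)] ≥ 779/5 ≈ 155.80000.


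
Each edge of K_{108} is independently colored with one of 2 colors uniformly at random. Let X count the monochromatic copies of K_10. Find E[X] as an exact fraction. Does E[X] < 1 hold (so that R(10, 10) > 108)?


E[X] = C(108, 10) · 2^{1 − 45} = 38722819230810 · 2^{−44} = 38722819230810/17592186044416.
As a reduced fraction: E[X] = 19361409615405/8796093022208 ≈ 2.201137.
Is E[X] < 1? NO.
Since E[X] ≥ 1, the first-moment bound is inconclusive at n = 108; it does NOT by itself certify R(10, 10) > 108.

E[X] = 19361409615405/8796093022208 ≈ 2.201137; E[X] ≥ 1; first-moment method inconclusive here.


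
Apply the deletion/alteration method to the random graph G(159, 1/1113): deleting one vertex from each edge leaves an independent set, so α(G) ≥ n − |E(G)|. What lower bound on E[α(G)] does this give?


E[|E(G)|] = C(159, 2)·p = 12561 · (1/1113) = 79/7.
E[α(G)] ≥ n − E[|E(G)|] = 159 − 79/7 = 1034/7.
Numerically: ≈ 147.714286.
(This is only a lower bound; the true E[α(G)] may be larger.)

E[α(G)] ≥ 1034/7 ≈ 147.714286.


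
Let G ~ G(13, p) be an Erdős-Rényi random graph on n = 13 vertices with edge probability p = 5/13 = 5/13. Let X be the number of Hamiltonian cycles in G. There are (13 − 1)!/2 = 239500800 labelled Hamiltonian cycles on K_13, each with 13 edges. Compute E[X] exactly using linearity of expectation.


K_13 has (13 − 1)!/2 = 239500800 labelled Hamiltonian cycles.
For each such Hamiltonian cycle H, let X_H = 1 if all 13 edges of H are present in G. Then P[X_H = 1] = p^{13} = (5/13)^{13} = 1220703125/302875106592253.
Summing the indicators: E[X] = Σ_H E[X_H] = 239500800 · p^{13} = 239500800 · 1220703125/302875106592253 = 292359375000000000/302875106592253.
Numerically: E[X] ≈ 965.3.

E[X] = 239500800 · (5/13)^{13} = 292359375000000000/302875106592253 ≈ 965.3.


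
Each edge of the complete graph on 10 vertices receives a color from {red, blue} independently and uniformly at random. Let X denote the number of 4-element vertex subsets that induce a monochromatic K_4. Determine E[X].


Let X = Σ_S X_S over the C(10, 4) = 210 subsets S of size 4, where X_S = 1 if the K_4 on S is monochromatic.
For a fixed S, the K_4 on S has C(4, 2) = 6 edges. P[all 6 edges red] = (1/2)^6, and likewise for blue, so P[monochromatic] = 2·(1/2)^6 = 2^{1 − 6} = 1/32.
Summing: E[X] = C(10, 4) · 2^{1 − 6} = 210 · 1/32 = 105/16.
Numerically: E[X] ≈ 6.56250.

E[X] = C(10,4)·2^(1−C(4,2)) = 105/16 ≈ 6.56250.


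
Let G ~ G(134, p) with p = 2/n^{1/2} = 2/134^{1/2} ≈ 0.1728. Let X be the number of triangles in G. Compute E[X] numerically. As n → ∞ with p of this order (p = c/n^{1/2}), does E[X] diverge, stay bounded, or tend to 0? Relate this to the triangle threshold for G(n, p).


Number of potential triangles: C(134, 3) = 392084.
Each occurs with probability p³ ≈ (0.1728)³ ≈ 5.157423e-03.
By linearity: E[X] = C(134, 3)·p³ ≈ 392084 · 5.157423e-03 ≈ 2022.1432.
Since α = 1/2 < 1, p = c/n^{1/2} ≫ 1/n is above the triangle threshold p ~ 1/n. Asymptotically E[X] ~ (c³/6)·n^{3(1−α)} = (2³/6)·n^{1.5} → ∞; triangles are abundant w.h.p.

E[X] ≈ 2022.1432; in regime p = Θ(1/n^{1/2}) E[X] diverges (above the triangle threshold p ~ 1/n).


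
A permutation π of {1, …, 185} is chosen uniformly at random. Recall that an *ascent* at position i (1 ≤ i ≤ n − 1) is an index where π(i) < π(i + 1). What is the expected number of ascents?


Write X = Σ X_I over i = 1, …, 184, with X_I the indicator of one ascent.
There are 184 indicators.
For each fixed i, the pair (π(i), π(i+1)) is a uniformly random ordered pair of distinct values from {1, …, 185}; by symmetry P[π(i) < π(i+1)] = 1/2.
By linearity: E[X] = 184 · (1/2) = (185 − 1) · (1/2) = 92 ≈ 92.000000.

E[X] = 92 = 92.000000.


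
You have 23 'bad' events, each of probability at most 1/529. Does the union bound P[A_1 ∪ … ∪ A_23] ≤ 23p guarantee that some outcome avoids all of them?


Union bound: P[∪_{i=1}^{23} A_i] ≤ Σ_i P[A_i] ≤ 23·p = 23·(1/529) = 1/23.
Numerically: 1/23 ≈ 0.043478.
Is 1/23 < 1? YES.
Since P[∪ A_i] ≤ 1/23 < 1, the complement has P[∩ A_i^c] ≥ 1 − 1/23 = 22/23 > 0, so some outcome avoids every A_i.

23·p = 1/23 ≈ 0.043478; existence CERTIFIED by the union bound.


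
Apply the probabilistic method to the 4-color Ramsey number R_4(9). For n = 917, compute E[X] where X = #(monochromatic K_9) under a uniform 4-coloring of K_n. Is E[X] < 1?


E[X] = C(917, 9) · 4^{1 − 36} = 1214670081818390006810 · 4^{−35} = 1214670081818390006810/1180591620717411303424.
As a reduced fraction: E[X] = 607335040909195003405/590295810358705651712 ≈ 1.02887.
Is E[X] < 1? NO.
Since E[X] ≥ 1, the first-moment bound is inconclusive at n = 917; it does NOT by itself certify R_4(9) > 917.

E[X] = 607335040909195003405/590295810358705651712 ≈ 1.02887; E[X] ≥ 1; first-moment method inconclusive here.


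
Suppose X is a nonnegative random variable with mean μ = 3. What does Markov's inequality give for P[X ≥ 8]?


μ = E[X] = 3, a = 8.
Markov: P[X ≥ 8] ≤ μ/a = (3)/8 = 3/8.
Numerically: ≈ 0.3750.
(Since a = 8 > μ = 3.0000, the bound 3/8 is < 1 and informative.)

P[X ≥ 8] ≤ 3/8 ≈ 0.3750.


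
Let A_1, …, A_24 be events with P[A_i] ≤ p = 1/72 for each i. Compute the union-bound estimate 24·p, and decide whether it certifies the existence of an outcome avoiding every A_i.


Union bound: P[∪_{i=1}^{24} A_i] ≤ Σ_i P[A_i] ≤ 24·p = 24·(1/72) = 1/3.
Numerically: 1/3 ≈ 0.3333.
Is 1/3 < 1? YES.
Since P[∪ A_i] ≤ 1/3 < 1, the complement has P[∩ A_i^c] ≥ 1 − 1/3 = 2/3 > 0, so some outcome avoids every A_i.

24·p = 1/3 ≈ 0.3333; existence CERTIFIED by the union bound.


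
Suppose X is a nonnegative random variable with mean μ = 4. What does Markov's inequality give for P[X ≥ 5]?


μ = E[X] = 4, a = 5.
Markov: P[X ≥ 5] ≤ μ/a = (4)/5 = 4/5.
Numerically: ≈ 0.80000.
(Since a = 5 > μ = 4.00000, the bound 4/5 is < 1 and informative.)

P[X ≥ 5] ≤ 4/5 ≈ 0.80000.


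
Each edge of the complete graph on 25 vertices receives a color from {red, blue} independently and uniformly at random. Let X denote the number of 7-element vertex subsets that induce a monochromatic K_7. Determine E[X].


Let X = Σ_S X_S over the C(25, 7) = 480700 subsets S of size 7, where X_S = 1 if the K_7 on S is monochromatic.
For a fixed S, the K_7 on S has C(7, 2) = 21 edges. P[all 21 edges red] = (1/2)^21, and likewise for blue, so P[monochromatic] = 2·(1/2)^21 = 2^{1 − 21} = 1/1048576.
Summing: E[X] = C(25, 7) · 2^{1 − 21} = 480700 · 1/1048576 = 120175/262144.
Numerically: E[X] ≈ 0.45843.

E[X] = C(25,7)·2^(1−C(7,2)) = 120175/262144 ≈ 0.45843.


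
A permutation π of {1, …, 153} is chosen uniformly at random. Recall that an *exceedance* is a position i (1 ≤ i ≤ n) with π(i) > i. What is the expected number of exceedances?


Write X = Σ_{i=1}^{153} X_i, where X_i = 1_{π(i) > i}.
For each fixed i, π(i) is uniform over {1, …, 153} (marginal of a uniform permutation), so P[π(i) > i] = (n − i)/n. Summing: Σ_{i=1}^{153} (n − i)/n = (0 + 1 + … + 152)/153 = 153(153 − 1)/(2·153) = (153 − 1)/2.
Hence E[X] = Σ_{i=1}^{153} (153 − i)/153 = 76 ≈ 76.000.

E[X] = 76 = 76.000.


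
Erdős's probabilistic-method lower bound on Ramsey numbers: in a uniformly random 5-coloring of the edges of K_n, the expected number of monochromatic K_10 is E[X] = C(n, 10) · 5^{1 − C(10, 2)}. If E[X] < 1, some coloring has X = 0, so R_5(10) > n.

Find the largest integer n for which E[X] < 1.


We need C(n, 10) · 5^{1 − 45} < 1, i.e. C(n, 10) < 5^{45 − 1} = 5684341886080801486968994140625.
Check values of n near the boundary:
  n = 5387: C(5387, 10) = 5624406917627224603154306376491; 5624406917627224603154306376491 < 5684341886080801486968994140625? YES
  n = 5388: C(5388, 10) = 5634865093375880654852250419586; 5634865093375880654852250419586 < 5684341886080801486968994140625? YES
  n = 5389: C(5389, 10) = 5645340767466558997768874792926; 5645340767466558997768874792926 < 5684341886080801486968994140625? YES
  n = 5390: C(5390, 10) = 5655833965919099070255434039753; 5655833965919099070255434039753 < 5684341886080801486968994140625? YES
  n = 5391: C(5391, 10) = 5666344714787188828795213697883; 5666344714787188828795213697883 < 5684341886080801486968994140625? YES
  n = 5392: C(5392, 10) = 5676873040158402483252283957448; 5676873040158402483252283957448 < 5684341886080801486968994140625? YES
  n = 5393: C(5393, 10) = 5687418968154238267170642278008; 5687418968154238267170642278008 < 5684341886080801486968994140625? NO
The largest n with C(n, 10) < 5684341886080801486968994140625 is n = 5392 (where E[X] = 5676873040158402483252283957448/5684341886080801486968994140625 ≈ 0.998686). Hence R_5(10) > 5392, i.e. R_5(10) ≥ 5393.

Largest n = 5392; hence R_5(10) > 5392.
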